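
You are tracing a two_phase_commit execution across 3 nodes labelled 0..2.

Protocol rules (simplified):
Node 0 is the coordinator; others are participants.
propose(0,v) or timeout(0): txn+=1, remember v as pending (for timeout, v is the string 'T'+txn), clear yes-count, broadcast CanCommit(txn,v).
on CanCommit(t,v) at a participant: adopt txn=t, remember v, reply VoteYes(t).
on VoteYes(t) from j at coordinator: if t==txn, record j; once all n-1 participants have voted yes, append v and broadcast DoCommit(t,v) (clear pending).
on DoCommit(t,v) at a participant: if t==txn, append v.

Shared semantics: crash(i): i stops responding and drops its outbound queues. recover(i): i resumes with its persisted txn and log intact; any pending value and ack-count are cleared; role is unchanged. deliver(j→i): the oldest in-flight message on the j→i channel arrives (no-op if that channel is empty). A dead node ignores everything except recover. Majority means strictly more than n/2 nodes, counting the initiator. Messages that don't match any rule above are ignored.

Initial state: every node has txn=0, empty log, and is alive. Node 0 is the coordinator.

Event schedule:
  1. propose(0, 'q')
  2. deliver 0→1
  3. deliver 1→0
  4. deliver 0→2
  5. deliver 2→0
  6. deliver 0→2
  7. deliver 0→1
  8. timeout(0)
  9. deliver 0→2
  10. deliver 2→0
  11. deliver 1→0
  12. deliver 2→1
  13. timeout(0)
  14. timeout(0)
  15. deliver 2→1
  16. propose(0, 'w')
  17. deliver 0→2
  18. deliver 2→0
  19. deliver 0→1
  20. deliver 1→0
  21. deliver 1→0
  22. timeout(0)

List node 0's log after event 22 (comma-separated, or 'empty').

after 1 — propose(0,'q'): n0:coor/t1/[-]
after 2 — deliver 0→1: n1:part/t1/[-]
after 3 — deliver 1→0: ·
after 4 — deliver 0→2: n2:part/t1/[-]
after 5 — deliver 2→0: n0:coor/t1/[q]
after 6 — deliver 0→2: n2:part/t1/[q]
after 7 — deliver 0→1: n1:part/t1/[q]
after 8 — timeout(0): n0:coor/t2/[q]
after 9 — deliver 0→2: n2:part/t2/[q]
after 10 — deliver 2→0: ·
after 11 — deliver 1→0: ·
after 12 — deliver 2→1: ·
after 13 — timeout(0): n0:coor/t3/[q]
after 14 — timeout(0): n0:coor/t4/[q]
after 15 — deliver 2→1: ·
after 16 — propose(0,'w'): n0:coor/t5/[q]
after 17 — deliver 0→2: n2:part/t3/[q]
after 18 — deliver 2→0: ·
after 19 — deliver 0→1: n1:part/t2/[q]
after 20 — deliver 1→0: ·
after 21 — deliver 1→0: ·
after 22 — timeout(0): n0:coor/t6/[q]

q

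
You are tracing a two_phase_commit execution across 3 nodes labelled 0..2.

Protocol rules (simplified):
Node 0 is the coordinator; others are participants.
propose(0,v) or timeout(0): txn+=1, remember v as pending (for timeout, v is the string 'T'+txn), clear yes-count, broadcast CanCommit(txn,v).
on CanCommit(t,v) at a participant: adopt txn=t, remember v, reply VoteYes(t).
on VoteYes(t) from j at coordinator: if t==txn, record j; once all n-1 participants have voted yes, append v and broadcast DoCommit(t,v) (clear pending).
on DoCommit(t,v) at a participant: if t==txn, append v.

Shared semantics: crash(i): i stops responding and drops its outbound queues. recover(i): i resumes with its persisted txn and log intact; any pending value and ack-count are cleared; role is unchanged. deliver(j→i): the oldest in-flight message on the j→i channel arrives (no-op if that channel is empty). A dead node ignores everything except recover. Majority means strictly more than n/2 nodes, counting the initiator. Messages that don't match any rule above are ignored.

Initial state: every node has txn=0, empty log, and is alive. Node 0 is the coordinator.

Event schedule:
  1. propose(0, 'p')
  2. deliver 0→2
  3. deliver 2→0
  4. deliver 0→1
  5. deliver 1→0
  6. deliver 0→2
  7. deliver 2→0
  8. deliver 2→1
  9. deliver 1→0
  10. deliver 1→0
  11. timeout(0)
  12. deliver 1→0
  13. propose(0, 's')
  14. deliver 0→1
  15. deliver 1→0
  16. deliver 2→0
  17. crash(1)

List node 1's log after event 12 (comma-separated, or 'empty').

empty

after 1 — propose(0,'p'): n0:coor/t1/[-]
after 2 — deliver 0→2: n2:part/t1/[-]
after 3 — deliver 2→0: ·
after 4 — deliver 0→1: n1:part/t1/[-]
after 5 — deliver 1→0: n0:coor/t1/[p]
after 6 — deliver 0→2: n2:part/t1/[p]
after 7 — deliver 2→0: ·
after 8 — deliver 2→1: ·
after 9 — deliver 1→0: ·
after 10 — deliver 1→0: ·
after 11 — timeout(0): n0:coor/t2/[p]
after 12 — deliver 1→0: ·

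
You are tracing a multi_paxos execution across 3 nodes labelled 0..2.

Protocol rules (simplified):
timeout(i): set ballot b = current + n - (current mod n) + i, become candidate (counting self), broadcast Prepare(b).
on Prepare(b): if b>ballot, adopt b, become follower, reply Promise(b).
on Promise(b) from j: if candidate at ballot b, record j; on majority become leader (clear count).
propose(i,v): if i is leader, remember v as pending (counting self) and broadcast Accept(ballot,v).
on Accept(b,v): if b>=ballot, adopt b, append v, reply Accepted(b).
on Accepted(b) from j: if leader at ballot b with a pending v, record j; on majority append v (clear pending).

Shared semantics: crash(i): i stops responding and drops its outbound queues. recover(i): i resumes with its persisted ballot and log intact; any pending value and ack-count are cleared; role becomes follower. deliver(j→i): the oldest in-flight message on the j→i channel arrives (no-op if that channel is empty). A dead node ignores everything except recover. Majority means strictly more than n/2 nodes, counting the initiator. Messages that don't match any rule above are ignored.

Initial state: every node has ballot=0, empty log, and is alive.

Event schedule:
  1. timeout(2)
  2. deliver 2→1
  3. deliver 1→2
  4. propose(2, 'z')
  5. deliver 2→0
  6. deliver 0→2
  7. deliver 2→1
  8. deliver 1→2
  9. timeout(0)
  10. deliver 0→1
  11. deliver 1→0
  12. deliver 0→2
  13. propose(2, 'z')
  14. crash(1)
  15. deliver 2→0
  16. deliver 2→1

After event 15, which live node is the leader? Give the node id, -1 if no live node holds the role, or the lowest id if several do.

0

after 1 — timeout(2): n2:cand/b5/[-]
after 2 — deliver 2→1: n1:foll/b5/[-]
after 3 — deliver 1→2: n2:lead/b5/[-]
after 4 — propose(2,'z'): ·
after 5 — deliver 2→0: n0:foll/b5/[-]
after 6 — deliver 0→2: ·
after 7 — deliver 2→1: n1:foll/b5/[z]
after 8 — deliver 1→2: n2:lead/b5/[z]
after 9 — timeout(0): n0:cand/b6/[-]
after 10 — deliver 0→1: n1:foll/b6/[z]
after 11 — deliver 1→0: n0:lead/b6/[-]
after 12 — deliver 0→2: n2:foll/b6/[z]
after 13 — propose(2,'z'): ·
after 14 — crash(1): n1:✗foll/b6/[z]
after 15 — deliver 2→0: ·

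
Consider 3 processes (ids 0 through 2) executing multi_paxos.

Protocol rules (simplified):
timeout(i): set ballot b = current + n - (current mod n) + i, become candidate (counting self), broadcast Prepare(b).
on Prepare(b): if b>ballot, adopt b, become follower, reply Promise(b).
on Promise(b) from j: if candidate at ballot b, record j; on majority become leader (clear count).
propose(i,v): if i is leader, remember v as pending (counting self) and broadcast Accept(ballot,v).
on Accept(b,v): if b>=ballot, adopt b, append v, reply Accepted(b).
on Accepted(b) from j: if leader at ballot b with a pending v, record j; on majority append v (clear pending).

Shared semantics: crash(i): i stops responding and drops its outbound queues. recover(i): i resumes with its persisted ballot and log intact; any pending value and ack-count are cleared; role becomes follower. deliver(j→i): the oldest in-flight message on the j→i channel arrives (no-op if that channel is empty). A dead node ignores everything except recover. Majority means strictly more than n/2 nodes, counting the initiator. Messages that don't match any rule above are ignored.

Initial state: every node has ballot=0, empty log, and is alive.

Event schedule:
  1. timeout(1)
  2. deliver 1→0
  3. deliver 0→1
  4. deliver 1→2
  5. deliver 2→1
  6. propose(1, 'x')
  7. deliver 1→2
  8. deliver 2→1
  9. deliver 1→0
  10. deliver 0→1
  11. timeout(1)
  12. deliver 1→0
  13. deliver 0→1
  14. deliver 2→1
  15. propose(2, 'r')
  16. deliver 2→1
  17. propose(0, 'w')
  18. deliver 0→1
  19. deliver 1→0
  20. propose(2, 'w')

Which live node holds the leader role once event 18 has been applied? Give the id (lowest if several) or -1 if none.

1

[1] timeout(1) → N1(cand b4 [-])
[2] deliver 1→0 → N0(foll b4 [-])
[3] deliver 0→1 → N1(lead b4 [-])
[4] deliver 1→2 → N2(foll b4 [-])
[5] deliver 2→1 → ∅
[6] propose(1,'x') → ∅
[7] deliver 1→2 → N2(foll b4 [x])
[8] deliver 2→1 → N1(lead b4 [x])
[9] deliver 1→0 → N0(foll b4 [x])
[10] deliver 0→1 → ∅
[11] timeout(1) → N1(cand b7 [x])
[12] deliver 1→0 → N0(foll b7 [x])
[13] deliver 0→1 → N1(lead b7 [x])
[14] deliver 2→1 → ∅
[15] propose(2,'r') → ∅
[16] deliver 2→1 → ∅
[17] propose(0,'w') → ∅
[18] deliver 0→1 → ∅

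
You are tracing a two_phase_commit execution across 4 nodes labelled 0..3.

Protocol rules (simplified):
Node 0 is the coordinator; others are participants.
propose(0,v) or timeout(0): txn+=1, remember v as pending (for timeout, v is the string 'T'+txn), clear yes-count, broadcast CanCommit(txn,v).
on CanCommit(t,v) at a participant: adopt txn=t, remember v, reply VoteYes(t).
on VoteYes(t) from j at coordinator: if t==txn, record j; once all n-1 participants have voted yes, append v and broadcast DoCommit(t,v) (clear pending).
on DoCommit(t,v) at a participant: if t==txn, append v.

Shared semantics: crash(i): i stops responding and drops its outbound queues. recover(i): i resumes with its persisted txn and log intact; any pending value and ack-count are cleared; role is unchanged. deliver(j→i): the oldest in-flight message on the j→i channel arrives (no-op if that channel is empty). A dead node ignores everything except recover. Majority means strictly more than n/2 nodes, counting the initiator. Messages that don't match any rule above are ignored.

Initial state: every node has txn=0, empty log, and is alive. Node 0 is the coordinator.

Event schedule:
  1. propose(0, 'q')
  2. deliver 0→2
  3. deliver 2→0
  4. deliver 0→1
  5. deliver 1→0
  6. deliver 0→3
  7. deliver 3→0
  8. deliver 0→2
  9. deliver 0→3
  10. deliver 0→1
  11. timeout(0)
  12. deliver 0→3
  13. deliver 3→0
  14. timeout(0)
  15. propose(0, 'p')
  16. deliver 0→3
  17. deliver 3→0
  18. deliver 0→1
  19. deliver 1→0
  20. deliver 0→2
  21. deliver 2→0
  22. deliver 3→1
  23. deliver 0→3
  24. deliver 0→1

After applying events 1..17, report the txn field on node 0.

step 1 propose(0,'q'): 0={coor,t=1,log=-}
step 2 deliver 0→2: 2={part,t=1,log=-}
step 3 deliver 2→0: —
step 4 deliver 0→1: 1={part,t=1,log=-}
step 5 deliver 1→0: —
step 6 deliver 0→3: 3={part,t=1,log=-}
step 7 deliver 3→0: 0={coor,t=1,log=q}
step 8 deliver 0→2: 2={part,t=1,log=q}
step 9 deliver 0→3: 3={part,t=1,log=q}
step 10 deliver 0→1: 1={part,t=1,log=q}
step 11 timeout(0): 0={coor,t=2,log=q}
step 12 deliver 0→3: 3={part,t=2,log=q}
step 13 deliver 3→0: —
step 14 timeout(0): 0={coor,t=3,log=q}
step 15 propose(0,'p'): 0={coor,t=4,log=q}
step 16 deliver 0→3: 3={part,t=3,log=q}
step 17 deliver 3→0: —

4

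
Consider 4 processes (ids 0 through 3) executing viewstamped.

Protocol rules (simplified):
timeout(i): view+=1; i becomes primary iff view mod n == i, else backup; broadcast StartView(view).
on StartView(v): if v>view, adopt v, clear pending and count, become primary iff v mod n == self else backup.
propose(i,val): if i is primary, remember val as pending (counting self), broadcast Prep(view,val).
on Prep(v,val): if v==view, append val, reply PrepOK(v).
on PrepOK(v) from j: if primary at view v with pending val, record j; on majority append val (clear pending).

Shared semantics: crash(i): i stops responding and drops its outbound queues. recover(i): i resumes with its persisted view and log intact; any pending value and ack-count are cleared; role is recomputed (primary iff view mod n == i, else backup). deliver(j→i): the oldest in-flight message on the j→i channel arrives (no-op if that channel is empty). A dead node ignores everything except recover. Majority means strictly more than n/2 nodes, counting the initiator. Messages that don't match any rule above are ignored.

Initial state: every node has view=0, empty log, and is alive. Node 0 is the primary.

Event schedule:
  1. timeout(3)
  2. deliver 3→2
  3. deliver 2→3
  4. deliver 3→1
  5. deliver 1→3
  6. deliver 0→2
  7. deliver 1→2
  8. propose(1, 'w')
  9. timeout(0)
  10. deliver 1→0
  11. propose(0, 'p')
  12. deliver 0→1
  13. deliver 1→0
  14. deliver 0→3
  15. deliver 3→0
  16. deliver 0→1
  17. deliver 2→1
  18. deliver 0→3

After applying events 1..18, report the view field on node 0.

[1] timeout(3) → N3(back v1 [-])
[2] deliver 3→2 → N2(back v1 [-])
[3] deliver 2→3 → ∅
[4] deliver 3→1 → N1(prim v1 [-])
[5] deliver 1→3 → ∅
[6] deliver 0→2 → ∅
[7] deliver 1→2 → ∅
[8] propose(1,'w') → ∅
[9] timeout(0) → N0(back v1 [-])
[10] deliver 1→0 → N0(back v1 [w])
[11] propose(0,'p') → ∅
[12] deliver 0→1 → ∅
[13] deliver 1→0 → ∅
[14] deliver 0→3 → ∅
[15] deliver 3→0 → ∅
[16] deliver 0→1 → ∅
[17] deliver 2→1 → ∅
[18] deliver 0→3 → ∅

1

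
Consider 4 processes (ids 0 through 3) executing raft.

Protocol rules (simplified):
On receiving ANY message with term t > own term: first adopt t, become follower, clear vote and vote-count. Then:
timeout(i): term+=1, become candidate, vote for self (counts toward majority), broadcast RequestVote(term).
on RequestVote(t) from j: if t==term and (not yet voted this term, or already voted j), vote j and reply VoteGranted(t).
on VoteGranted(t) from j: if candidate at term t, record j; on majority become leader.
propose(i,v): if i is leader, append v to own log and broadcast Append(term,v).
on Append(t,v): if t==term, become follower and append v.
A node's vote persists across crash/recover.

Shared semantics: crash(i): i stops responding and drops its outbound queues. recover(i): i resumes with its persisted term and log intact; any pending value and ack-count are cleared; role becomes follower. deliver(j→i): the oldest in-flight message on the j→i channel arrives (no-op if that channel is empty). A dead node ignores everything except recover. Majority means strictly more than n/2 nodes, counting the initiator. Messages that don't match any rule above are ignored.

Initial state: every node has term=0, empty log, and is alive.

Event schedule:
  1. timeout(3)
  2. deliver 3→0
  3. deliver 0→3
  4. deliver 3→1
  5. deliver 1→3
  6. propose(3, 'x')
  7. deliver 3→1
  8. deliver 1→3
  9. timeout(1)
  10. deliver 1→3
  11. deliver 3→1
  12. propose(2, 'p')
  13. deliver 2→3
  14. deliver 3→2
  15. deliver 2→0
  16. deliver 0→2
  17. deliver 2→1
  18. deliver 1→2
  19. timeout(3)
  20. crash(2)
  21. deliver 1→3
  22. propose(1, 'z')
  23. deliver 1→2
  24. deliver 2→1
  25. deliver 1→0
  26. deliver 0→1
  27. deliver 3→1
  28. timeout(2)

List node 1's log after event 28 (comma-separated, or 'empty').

1. timeout(3):  <3:cand t1 ->
2. deliver 3→0:  <0:foll t1 ->
3. deliver 0→3:  nop
4. deliver 3→1:  <1:foll t1 ->
5. deliver 1→3:  <3:lead t1 ->
6. propose(3,'x'):  <3:lead t1 x>
7. deliver 3→1:  <1:foll t1 x>
8. deliver 1→3:  nop
9. timeout(1):  <1:cand t2 x>
10. deliver 1→3:  <3:foll t2 x>
11. deliver 3→1:  nop
12. propose(2,'p'):  nop
13. deliver 2→3:  nop
14. deliver 3→2:  <2:foll t1 ->
15. deliver 2→0:  nop
16. deliver 0→2:  nop
17. deliver 2→1:  nop
18. deliver 1→2:  <2:foll t2 ->
19. timeout(3):  <3:cand t3 x>
20. crash(2):  <2:✗foll t2 ->
21. deliver 1→3:  nop
22. propose(1,'z'):  nop
23. deliver 1→2:  nop
24. deliver 2→1:  nop
25. deliver 1→0:  <0:foll t2 ->
26. deliver 0→1:  <1:lead t2 x>
27. deliver 3→1:  <1:foll t3 x>
28. timeout(2):  nop

x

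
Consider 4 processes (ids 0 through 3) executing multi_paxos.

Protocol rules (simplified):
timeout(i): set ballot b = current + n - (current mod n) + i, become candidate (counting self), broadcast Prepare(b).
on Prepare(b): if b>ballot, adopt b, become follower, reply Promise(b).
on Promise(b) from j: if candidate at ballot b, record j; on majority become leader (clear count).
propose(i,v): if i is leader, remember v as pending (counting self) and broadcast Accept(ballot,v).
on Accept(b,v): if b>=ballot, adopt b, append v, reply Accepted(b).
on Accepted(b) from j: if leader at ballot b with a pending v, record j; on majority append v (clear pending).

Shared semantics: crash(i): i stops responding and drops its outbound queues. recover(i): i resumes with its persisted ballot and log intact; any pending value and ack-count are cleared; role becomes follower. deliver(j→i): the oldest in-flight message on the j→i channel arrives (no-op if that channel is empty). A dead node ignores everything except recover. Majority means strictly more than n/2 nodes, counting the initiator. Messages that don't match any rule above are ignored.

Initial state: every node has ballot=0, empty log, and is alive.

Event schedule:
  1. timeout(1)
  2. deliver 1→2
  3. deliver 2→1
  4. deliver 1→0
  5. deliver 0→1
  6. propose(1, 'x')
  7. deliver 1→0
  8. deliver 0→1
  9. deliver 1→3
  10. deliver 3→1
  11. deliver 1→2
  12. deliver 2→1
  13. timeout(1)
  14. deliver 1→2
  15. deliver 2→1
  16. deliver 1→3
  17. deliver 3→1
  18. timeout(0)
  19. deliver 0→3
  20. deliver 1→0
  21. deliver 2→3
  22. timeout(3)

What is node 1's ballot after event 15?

9

after 1 — timeout(1): n1:cand/b5/[-]
after 2 — deliver 1→2: n2:foll/b5/[-]
after 3 — deliver 2→1: ·
after 4 — deliver 1→0: n0:foll/b5/[-]
after 5 — deliver 0→1: n1:lead/b5/[-]
after 6 — propose(1,'x'): ·
after 7 — deliver 1→0: n0:foll/b5/[x]
after 8 — deliver 0→1: ·
after 9 — deliver 1→3: n3:foll/b5/[-]
after 10 — deliver 3→1: ·
after 11 — deliver 1→2: n2:foll/b5/[x]
after 12 — deliver 2→1: n1:lead/b5/[x]
after 13 — timeout(1): n1:cand/b9/[x]
after 14 — deliver 1→2: n2:foll/b9/[x]
after 15 — deliver 2→1: ·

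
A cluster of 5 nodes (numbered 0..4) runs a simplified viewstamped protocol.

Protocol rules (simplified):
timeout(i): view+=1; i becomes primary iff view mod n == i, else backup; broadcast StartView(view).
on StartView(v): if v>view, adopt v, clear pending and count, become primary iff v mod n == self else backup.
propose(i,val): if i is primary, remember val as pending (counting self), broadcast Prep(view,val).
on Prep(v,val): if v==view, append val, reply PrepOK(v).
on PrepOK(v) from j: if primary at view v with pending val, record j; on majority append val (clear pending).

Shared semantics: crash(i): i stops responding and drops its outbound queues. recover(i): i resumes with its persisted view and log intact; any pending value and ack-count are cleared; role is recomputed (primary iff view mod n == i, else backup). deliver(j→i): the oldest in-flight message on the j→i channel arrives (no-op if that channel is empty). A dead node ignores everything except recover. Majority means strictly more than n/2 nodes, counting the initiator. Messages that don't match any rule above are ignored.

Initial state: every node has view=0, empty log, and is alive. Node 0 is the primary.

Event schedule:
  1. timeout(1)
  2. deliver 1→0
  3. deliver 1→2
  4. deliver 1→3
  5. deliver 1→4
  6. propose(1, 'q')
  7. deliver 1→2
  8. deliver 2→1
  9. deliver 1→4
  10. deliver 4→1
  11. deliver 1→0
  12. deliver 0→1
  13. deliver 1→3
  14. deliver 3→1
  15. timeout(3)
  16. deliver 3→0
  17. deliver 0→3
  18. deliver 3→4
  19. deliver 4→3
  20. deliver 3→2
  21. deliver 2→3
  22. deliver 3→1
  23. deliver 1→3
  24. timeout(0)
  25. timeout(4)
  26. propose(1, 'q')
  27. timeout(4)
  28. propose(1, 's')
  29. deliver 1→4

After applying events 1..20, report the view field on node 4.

2

1. timeout(1):  <1:prim v1 ->
2. deliver 1→0:  <0:back v1 ->
3. deliver 1→2:  <2:back v1 ->
4. deliver 1→3:  <3:back v1 ->
5. deliver 1→4:  <4:back v1 ->
6. propose(1,'q'):  nop
7. deliver 1→2:  <2:back v1 q>
8. deliver 2→1:  nop
9. deliver 1→4:  <4:back v1 q>
10. deliver 4→1:  <1:prim v1 q>
11. deliver 1→0:  <0:back v1 q>
12. deliver 0→1:  nop
13. deliver 1→3:  <3:back v1 q>
14. deliver 3→1:  nop
15. timeout(3):  <3:back v2 q>
16. deliver 3→0:  <0:back v2 q>
17. deliver 0→3:  nop
18. deliver 3→4:  <4:back v2 q>
19. deliver 4→3:  nop
20. deliver 3→2:  <2:prim v2 q>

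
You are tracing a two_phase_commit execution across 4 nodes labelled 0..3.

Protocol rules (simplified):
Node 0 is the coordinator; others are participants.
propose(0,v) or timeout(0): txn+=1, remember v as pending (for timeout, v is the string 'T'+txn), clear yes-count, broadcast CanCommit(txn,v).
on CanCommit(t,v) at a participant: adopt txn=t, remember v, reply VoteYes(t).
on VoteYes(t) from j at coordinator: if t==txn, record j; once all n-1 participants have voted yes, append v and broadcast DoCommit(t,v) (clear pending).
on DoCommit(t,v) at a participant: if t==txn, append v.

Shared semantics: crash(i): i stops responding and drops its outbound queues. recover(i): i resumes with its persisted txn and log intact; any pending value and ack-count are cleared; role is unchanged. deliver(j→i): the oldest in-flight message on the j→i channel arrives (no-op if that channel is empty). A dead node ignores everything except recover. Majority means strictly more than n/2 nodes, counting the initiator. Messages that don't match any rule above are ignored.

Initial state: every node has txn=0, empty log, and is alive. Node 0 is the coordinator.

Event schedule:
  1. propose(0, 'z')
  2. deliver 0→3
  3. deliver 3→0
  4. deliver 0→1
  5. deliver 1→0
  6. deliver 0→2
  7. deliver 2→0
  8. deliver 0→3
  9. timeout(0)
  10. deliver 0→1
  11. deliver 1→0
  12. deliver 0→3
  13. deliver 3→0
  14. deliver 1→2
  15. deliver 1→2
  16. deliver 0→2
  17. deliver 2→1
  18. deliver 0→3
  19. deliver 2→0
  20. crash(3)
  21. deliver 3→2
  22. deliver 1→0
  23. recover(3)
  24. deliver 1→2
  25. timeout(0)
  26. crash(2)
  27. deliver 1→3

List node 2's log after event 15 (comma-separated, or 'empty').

after 1 — propose(0,'z'): n0:coor/t1/[-]
after 2 — deliver 0→3: n3:part/t1/[-]
after 3 — deliver 3→0: ·
after 4 — deliver 0→1: n1:part/t1/[-]
after 5 — deliver 1→0: ·
after 6 — deliver 0→2: n2:part/t1/[-]
after 7 — deliver 2→0: n0:coor/t1/[z]
after 8 — deliver 0→3: n3:part/t1/[z]
after 9 — timeout(0): n0:coor/t2/[z]
after 10 — deliver 0→1: n1:part/t1/[z]
after 11 — deliver 1→0: ·
after 12 — deliver 0→3: n3:part/t2/[z]
after 13 — deliver 3→0: ·
after 14 — deliver 1→2: ·
after 15 — deliver 1→2: ·

empty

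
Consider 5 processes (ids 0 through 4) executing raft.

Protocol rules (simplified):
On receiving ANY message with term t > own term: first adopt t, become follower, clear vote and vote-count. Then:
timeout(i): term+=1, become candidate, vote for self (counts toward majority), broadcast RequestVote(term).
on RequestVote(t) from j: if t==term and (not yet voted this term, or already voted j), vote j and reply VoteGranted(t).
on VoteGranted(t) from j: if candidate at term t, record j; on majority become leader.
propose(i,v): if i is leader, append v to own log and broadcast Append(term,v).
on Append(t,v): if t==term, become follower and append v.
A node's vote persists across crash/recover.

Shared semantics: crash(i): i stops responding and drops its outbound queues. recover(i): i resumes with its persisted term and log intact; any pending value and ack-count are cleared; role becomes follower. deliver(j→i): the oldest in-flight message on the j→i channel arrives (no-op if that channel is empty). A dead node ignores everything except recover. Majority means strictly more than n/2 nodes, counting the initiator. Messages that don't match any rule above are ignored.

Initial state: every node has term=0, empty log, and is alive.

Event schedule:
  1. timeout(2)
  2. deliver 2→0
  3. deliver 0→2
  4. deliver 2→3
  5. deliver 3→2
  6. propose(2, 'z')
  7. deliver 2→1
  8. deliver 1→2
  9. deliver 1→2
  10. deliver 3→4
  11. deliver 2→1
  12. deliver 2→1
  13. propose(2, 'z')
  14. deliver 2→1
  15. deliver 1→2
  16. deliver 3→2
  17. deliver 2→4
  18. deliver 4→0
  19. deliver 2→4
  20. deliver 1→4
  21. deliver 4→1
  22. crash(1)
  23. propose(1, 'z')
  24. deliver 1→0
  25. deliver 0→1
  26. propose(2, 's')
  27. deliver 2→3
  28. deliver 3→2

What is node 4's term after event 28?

1

e1 timeout(2): 2[cand,t=1,-]
e2 deliver 2→0: 0[foll,t=1,-]
e3 deliver 0→2: ·
e4 deliver 2→3: 3[foll,t=1,-]
e5 deliver 3→2: 2[lead,t=1,-]
e6 propose(2,'z'): 2[lead,t=1,z]
e7 deliver 2→1: 1[foll,t=1,-]
e8 deliver 1→2: ·
e9 deliver 1→2: ·
e10 deliver 3→4: ·
e11 deliver 2→1: 1[foll,t=1,z]
e12 deliver 2→1: ·
e13 propose(2,'z'): 2[lead,t=1,z,z]
e14 deliver 2→1: 1[foll,t=1,z,z]
e15 deliver 1→2: ·
e16 deliver 3→2: ·
e17 deliver 2→4: 4[foll,t=1,-]
e18 deliver 4→0: ·
e19 deliver 2→4: 4[foll,t=1,z]
e20 deliver 1→4: ·
e21 deliver 4→1: ·
e22 crash(1): 1[✗foll,t=1,z,z]
e23 propose(1,'z'): ·
e24 deliver 1→0: ·
e25 deliver 0→1: ·
e26 propose(2,'s'): 2[lead,t=1,z,z,s]
e27 deliver 2→3: 3[foll,t=1,z]
e28 deliver 3→2: ·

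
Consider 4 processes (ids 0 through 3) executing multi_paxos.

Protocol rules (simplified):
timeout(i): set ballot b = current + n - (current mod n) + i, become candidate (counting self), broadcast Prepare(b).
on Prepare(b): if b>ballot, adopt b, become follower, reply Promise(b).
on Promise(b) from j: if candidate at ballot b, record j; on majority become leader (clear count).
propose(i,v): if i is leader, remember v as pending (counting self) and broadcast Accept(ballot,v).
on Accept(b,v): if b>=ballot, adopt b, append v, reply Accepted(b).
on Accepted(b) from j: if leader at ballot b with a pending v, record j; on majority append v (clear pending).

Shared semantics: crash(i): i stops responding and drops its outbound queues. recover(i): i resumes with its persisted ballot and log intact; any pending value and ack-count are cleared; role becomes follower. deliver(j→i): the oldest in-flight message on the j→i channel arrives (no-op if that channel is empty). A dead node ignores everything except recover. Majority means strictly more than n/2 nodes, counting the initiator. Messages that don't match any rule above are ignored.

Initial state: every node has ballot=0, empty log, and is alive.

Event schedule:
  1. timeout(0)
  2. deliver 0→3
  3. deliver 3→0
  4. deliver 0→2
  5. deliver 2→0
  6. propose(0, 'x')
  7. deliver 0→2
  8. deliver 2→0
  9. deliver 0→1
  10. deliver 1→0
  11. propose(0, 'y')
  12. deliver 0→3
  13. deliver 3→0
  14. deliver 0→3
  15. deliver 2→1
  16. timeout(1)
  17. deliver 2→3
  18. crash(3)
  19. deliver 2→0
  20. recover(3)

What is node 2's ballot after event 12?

4

step 1 timeout(0): 0={cand,b=4,log=-}
step 2 deliver 0→3: 3={foll,b=4,log=-}
step 3 deliver 3→0: —
step 4 deliver 0→2: 2={foll,b=4,log=-}
step 5 deliver 2→0: 0={lead,b=4,log=-}
step 6 propose(0,'x'): —
step 7 deliver 0→2: 2={foll,b=4,log=x}
step 8 deliver 2→0: —
step 9 deliver 0→1: 1={foll,b=4,log=-}
step 10 deliver 1→0: —
step 11 propose(0,'y'): —
step 12 deliver 0→3: 3={foll,b=4,log=x}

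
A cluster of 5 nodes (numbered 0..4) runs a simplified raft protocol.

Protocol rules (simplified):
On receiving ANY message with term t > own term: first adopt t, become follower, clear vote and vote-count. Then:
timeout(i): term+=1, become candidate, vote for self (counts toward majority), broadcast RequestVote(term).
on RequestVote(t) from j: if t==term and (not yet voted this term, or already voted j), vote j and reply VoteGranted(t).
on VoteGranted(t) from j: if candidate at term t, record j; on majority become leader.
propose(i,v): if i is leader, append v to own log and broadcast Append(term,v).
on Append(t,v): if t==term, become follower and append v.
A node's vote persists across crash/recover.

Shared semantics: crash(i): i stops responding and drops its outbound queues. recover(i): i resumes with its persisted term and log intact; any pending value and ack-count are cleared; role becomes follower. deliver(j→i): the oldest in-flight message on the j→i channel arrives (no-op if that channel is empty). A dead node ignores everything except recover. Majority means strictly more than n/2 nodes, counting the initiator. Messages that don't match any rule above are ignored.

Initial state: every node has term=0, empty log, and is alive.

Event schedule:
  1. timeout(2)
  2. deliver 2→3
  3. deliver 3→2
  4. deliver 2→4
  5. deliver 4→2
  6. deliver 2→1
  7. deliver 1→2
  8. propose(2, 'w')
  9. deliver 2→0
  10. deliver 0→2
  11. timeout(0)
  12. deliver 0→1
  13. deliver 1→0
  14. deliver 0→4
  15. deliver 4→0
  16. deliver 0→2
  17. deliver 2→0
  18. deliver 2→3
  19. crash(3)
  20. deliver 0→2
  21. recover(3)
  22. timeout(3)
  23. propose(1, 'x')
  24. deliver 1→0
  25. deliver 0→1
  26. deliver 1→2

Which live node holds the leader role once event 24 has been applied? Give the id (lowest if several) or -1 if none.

0

1. timeout(2):  <2:cand t1 ->
2. deliver 2→3:  <3:foll t1 ->
3. deliver 3→2:  nop
4. deliver 2→4:  <4:foll t1 ->
5. deliver 4→2:  <2:lead t1 ->
6. deliver 2→1:  <1:foll t1 ->
7. deliver 1→2:  nop
8. propose(2,'w'):  <2:lead t1 w>
9. deliver 2→0:  <0:foll t1 ->
10. deliver 0→2:  nop
11. timeout(0):  <0:cand t2 ->
12. deliver 0→1:  <1:foll t2 ->
13. deliver 1→0:  nop
14. deliver 0→4:  <4:foll t2 ->
15. deliver 4→0:  <0:lead t2 ->
16. deliver 0→2:  <2:foll t2 w>
17. deliver 2→0:  nop
18. deliver 2→3:  <3:foll t1 w>
19. crash(3):  <3:✗foll t1 w>
20. deliver 0→2:  nop
21. recover(3):  <3:foll t1 w>
22. timeout(3):  <3:cand t2 w>
23. propose(1,'x'):  nop
24. deliver 1→0:  nop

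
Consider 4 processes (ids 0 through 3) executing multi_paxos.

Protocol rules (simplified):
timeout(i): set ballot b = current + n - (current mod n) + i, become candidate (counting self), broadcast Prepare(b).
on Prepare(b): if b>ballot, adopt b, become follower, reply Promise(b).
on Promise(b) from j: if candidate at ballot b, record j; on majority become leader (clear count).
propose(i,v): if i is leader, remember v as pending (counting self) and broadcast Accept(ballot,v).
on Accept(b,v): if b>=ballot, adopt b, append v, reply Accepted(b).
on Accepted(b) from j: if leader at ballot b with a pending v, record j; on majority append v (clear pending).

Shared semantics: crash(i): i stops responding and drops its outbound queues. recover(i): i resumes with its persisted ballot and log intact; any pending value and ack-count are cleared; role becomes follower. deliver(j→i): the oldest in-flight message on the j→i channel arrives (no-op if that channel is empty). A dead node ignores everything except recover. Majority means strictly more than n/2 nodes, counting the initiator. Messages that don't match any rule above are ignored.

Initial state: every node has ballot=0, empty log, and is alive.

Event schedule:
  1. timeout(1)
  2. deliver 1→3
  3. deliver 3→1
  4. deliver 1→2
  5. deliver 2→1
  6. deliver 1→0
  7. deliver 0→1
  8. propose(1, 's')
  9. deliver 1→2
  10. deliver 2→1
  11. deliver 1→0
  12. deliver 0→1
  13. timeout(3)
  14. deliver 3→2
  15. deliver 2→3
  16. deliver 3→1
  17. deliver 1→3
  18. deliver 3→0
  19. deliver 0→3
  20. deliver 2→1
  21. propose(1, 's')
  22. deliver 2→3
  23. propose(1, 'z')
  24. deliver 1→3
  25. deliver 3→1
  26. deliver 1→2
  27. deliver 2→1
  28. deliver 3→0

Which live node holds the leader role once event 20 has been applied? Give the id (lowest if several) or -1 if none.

3

1. timeout(1):  <1:cand b5 ->
2. deliver 1→3:  <3:foll b5 ->
3. deliver 3→1:  nop
4. deliver 1→2:  <2:foll b5 ->
5. deliver 2→1:  <1:lead b5 ->
6. deliver 1→0:  <0:foll b5 ->
7. deliver 0→1:  nop
8. propose(1,'s'):  nop
9. deliver 1→2:  <2:foll b5 s>
10. deliver 2→1:  nop
11. deliver 1→0:  <0:foll b5 s>
12. deliver 0→1:  <1:lead b5 s>
13. timeout(3):  <3:cand b11 ->
14. deliver 3→2:  <2:foll b11 s>
15. deliver 2→3:  nop
16. deliver 3→1:  <1:foll b11 s>
17. deliver 1→3:  nop
18. deliver 3→0:  <0:foll b11 s>
19. deliver 0→3:  <3:lead b11 ->
20. deliver 2→1:  nop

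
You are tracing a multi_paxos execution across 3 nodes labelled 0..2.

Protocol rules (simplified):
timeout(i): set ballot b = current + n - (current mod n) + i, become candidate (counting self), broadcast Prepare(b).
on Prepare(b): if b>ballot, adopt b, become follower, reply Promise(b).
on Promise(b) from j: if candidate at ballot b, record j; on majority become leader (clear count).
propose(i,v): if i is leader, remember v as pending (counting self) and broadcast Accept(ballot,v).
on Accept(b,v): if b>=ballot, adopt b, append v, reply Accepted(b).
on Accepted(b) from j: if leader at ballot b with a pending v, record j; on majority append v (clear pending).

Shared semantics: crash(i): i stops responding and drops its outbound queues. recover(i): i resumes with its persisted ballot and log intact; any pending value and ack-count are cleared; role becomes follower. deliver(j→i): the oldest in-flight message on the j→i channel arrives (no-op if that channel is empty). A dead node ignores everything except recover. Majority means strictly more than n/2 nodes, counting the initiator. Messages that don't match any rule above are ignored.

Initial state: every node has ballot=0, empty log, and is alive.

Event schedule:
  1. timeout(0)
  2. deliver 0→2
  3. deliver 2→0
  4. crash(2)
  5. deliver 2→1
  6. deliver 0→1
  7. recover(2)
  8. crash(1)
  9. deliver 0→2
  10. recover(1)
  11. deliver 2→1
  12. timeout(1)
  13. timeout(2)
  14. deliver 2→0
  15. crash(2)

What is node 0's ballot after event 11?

[1] timeout(0) → N0(cand b3 [-])
[2] deliver 0→2 → N2(foll b3 [-])
[3] deliver 2→0 → N0(lead b3 [-])
[4] crash(2) → N2(✗foll b3 [-])
[5] deliver 2→1 → ∅
[6] deliver 0→1 → N1(foll b3 [-])
[7] recover(2) → N2(foll b3 [-])
[8] crash(1) → N1(✗foll b3 [-])
[9] deliver 0→2 → ∅
[10] recover(1) → N1(foll b3 [-])
[11] deliver 2→1 → ∅

3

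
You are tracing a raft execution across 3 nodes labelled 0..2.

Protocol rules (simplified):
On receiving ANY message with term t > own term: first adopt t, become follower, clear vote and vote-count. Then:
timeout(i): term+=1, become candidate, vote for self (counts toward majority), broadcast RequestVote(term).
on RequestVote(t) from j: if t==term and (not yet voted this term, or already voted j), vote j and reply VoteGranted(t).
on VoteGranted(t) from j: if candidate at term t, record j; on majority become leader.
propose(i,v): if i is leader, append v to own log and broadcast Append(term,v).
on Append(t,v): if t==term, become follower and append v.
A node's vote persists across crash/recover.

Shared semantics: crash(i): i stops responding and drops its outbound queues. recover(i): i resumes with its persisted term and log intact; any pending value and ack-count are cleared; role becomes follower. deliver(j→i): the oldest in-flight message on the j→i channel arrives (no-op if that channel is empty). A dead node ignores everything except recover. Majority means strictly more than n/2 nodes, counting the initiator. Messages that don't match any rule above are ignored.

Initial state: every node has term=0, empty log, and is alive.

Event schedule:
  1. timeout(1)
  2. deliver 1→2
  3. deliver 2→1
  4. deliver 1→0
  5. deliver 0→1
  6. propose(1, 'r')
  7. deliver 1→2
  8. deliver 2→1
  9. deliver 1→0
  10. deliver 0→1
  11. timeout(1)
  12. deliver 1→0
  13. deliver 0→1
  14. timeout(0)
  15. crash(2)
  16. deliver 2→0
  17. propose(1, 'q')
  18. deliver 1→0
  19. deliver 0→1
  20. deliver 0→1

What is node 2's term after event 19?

1

1. timeout(1):  <1:cand t1 ->
2. deliver 1→2:  <2:foll t1 ->
3. deliver 2→1:  <1:lead t1 ->
4. deliver 1→0:  <0:foll t1 ->
5. deliver 0→1:  nop
6. propose(1,'r'):  <1:lead t1 r>
7. deliver 1→2:  <2:foll t1 r>
8. deliver 2→1:  nop
9. deliver 1→0:  <0:foll t1 r>
10. deliver 0→1:  nop
11. timeout(1):  <1:cand t2 r>
12. deliver 1→0:  <0:foll t2 r>
13. deliver 0→1:  <1:lead t2 r>
14. timeout(0):  <0:cand t3 r>
15. crash(2):  <2:✗foll t1 r>
16. deliver 2→0:  nop
17. propose(1,'q'):  <1:lead t2 r,q>
18. deliver 1→0:  nop
19. deliver 0→1:  <1:foll t3 r,q>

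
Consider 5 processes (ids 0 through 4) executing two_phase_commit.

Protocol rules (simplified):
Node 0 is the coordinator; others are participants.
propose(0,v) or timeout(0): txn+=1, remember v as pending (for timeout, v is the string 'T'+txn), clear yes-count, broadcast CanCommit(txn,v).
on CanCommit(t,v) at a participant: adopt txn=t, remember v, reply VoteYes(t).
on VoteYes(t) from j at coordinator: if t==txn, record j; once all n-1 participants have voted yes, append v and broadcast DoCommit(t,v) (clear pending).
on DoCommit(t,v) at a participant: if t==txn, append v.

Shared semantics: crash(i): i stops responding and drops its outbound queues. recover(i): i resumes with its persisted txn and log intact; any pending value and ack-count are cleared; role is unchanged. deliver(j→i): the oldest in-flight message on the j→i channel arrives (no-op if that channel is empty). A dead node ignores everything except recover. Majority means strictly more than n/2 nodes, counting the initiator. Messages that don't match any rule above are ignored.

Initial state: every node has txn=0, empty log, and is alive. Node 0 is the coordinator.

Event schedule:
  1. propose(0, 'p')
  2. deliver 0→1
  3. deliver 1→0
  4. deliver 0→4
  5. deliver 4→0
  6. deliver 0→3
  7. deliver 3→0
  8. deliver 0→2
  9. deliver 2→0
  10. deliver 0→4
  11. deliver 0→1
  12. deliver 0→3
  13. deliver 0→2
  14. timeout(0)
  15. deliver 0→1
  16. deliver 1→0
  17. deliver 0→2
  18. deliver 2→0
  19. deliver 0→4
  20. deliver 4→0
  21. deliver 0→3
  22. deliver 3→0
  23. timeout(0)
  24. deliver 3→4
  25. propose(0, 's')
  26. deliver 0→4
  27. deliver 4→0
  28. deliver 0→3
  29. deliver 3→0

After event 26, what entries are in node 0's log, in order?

after 1 — propose(0,'p'): n0:coor/t1/[-]
after 2 — deliver 0→1: n1:part/t1/[-]
after 3 — deliver 1→0: ·
after 4 — deliver 0→4: n4:part/t1/[-]
after 5 — deliver 4→0: ·
after 6 — deliver 0→3: n3:part/t1/[-]
after 7 — deliver 3→0: ·
after 8 — deliver 0→2: n2:part/t1/[-]
after 9 — deliver 2→0: n0:coor/t1/[p]
after 10 — deliver 0→4: n4:part/t1/[p]
after 11 — deliver 0→1: n1:part/t1/[p]
after 12 — deliver 0→3: n3:part/t1/[p]
after 13 — deliver 0→2: n2:part/t1/[p]
after 14 — timeout(0): n0:coor/t2/[p]
after 15 — deliver 0→1: n1:part/t2/[p]
after 16 — deliver 1→0: ·
after 17 — deliver 0→2: n2:part/t2/[p]
after 18 — deliver 2→0: ·
after 19 — deliver 0→4: n4:part/t2/[p]
after 20 — deliver 4→0: ·
after 21 — deliver 0→3: n3:part/t2/[p]
after 22 — deliver 3→0: n0:coor/t2/[p,T2]
after 23 — timeout(0): n0:coor/t3/[p,T2]
after 24 — deliver 3→4: ·
after 25 — propose(0,'s'): n0:coor/t4/[p,T2]
after 26 — deliver 0→4: n4:part/t2/[p,T2]

p,T2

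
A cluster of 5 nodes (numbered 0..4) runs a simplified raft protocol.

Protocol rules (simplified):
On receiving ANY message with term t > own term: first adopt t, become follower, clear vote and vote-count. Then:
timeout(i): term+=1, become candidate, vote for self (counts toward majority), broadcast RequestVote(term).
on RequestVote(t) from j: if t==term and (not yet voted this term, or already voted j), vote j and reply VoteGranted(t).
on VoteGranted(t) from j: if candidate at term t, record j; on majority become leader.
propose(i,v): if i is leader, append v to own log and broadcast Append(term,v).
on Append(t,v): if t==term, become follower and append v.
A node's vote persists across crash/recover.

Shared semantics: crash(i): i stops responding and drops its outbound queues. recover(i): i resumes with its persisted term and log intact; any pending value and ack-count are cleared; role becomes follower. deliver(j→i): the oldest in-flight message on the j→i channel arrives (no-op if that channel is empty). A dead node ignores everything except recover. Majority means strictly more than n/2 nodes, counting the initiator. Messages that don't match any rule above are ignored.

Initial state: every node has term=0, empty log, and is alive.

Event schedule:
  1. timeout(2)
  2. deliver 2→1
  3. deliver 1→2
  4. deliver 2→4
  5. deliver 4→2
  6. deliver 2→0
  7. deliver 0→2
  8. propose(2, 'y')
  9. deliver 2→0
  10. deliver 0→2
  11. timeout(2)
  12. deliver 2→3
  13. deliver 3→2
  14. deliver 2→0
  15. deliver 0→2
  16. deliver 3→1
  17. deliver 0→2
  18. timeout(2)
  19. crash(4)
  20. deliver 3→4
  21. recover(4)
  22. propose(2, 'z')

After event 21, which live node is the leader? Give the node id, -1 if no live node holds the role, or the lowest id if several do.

-1

after 1 — timeout(2): n2:cand/t1/[-]
after 2 — deliver 2→1: n1:foll/t1/[-]
after 3 — deliver 1→2: ·
after 4 — deliver 2→4: n4:foll/t1/[-]
after 5 — deliver 4→2: n2:lead/t1/[-]
after 6 — deliver 2→0: n0:foll/t1/[-]
after 7 — deliver 0→2: ·
after 8 — propose(2,'y'): n2:lead/t1/[y]
after 9 — deliver 2→0: n0:foll/t1/[y]
after 10 — deliver 0→2: ·
after 11 — timeout(2): n2:cand/t2/[y]
after 12 — deliver 2→3: n3:foll/t1/[-]
after 13 — deliver 3→2: ·
after 14 — deliver 2→0: n0:foll/t2/[y]
after 15 — deliver 0→2: ·
after 16 — deliver 3→1: ·
after 17 — deliver 0→2: ·
after 18 — timeout(2): n2:cand/t3/[y]
after 19 — crash(4): n4:✗foll/t1/[-]
after 20 — deliver 3→4: ·
after 21 — recover(4): n4:foll/t1/[-]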